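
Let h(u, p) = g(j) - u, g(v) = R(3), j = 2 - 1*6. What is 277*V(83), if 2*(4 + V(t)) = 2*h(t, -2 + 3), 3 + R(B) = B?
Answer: -24099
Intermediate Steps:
R(B) = -3 + B
j = -4 (j = 2 - 6 = -4)
g(v) = 0 (g(v) = -3 + 3 = 0)
h(u, p) = -u (h(u, p) = 0 - u = -u)
V(t) = -4 - t (V(t) = -4 + (2*(-t))/2 = -4 + (-2*t)/2 = -4 - t)
277*V(83) = 277*(-4 - 1*83) = 277*(-4 - 83) = 277*(-87) = -24099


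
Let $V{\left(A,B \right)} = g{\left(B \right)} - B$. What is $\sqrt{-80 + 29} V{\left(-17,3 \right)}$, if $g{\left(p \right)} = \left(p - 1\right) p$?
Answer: $3 i \sqrt{51} \approx 21.424 i$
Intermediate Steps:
$g{\left(p \right)} = p \left(-1 + p\right)$ ($g{\left(p \right)} = \left(-1 + p\right) p = p \left(-1 + p\right)$)
$V{\left(A,B \right)} = - B + B \left(-1 + B\right)$ ($V{\left(A,B \right)} = B \left(-1 + B\right) - B = - B + B \left(-1 + B\right)$)
$\sqrt{-80 + 29} V{\left(-17,3 \right)} = \sqrt{-80 + 29} \cdot 3 \left(-2 + 3\right) = \sqrt{-51} \cdot 3 \cdot 1 = i \sqrt{51} \cdot 3 = 3 i \sqrt{51}$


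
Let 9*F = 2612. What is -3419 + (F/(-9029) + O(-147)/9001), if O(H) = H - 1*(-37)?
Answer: -2500792511681/731430261 ≈ -3419.0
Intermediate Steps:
O(H) = 37 + H (O(H) = H + 37 = 37 + H)
F = 2612/9 (F = (⅑)*2612 = 2612/9 ≈ 290.22)
-3419 + (F/(-9029) + O(-147)/9001) = -3419 + ((2612/9)/(-9029) + (37 - 147)/9001) = -3419 + ((2612/9)*(-1/9029) - 110*1/9001) = -3419 + (-2612/81261 - 110/9001) = -3419 - 32449322/731430261 = -2500792511681/731430261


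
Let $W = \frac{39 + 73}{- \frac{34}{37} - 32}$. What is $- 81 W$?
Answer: $\frac{7992}{29} \approx 275.59$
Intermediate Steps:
$W = - \frac{296}{87}$ ($W = \frac{112}{\left(-34\right) \frac{1}{37} - 32} = \frac{112}{- \frac{34}{37} - 32} = \frac{112}{- \frac{1218}{37}} = 112 \left(- \frac{37}{1218}\right) = - \frac{296}{87} \approx -3.4023$)
$- 81 W = \left(-81\right) \left(- \frac{296}{87}\right) = \frac{7992}{29}$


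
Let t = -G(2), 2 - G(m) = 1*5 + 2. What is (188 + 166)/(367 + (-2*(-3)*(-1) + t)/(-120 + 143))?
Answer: 4071/4220 ≈ 0.96469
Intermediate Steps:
G(m) = -5 (G(m) = 2 - (1*5 + 2) = 2 - (5 + 2) = 2 - 1*7 = 2 - 7 = -5)
t = 5 (t = -1*(-5) = 5)
(188 + 166)/(367 + (-2*(-3)*(-1) + t)/(-120 + 143)) = (188 + 166)/(367 + (-2*(-3)*(-1) + 5)/(-120 + 143)) = 354/(367 + (6*(-1) + 5)/23) = 354/(367 + (-6 + 5)*(1/23)) = 354/(367 - 1*1/23) = 354/(367 - 1/23) = 354/(8440/23) = 354*(23/8440) = 4071/4220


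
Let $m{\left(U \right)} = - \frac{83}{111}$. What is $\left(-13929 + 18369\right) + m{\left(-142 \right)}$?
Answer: $\frac{492757}{111} \approx 4439.3$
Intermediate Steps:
$m{\left(U \right)} = - \frac{83}{111}$ ($m{\left(U \right)} = \left(-83\right) \frac{1}{111} = - \frac{83}{111}$)
$\left(-13929 + 18369\right) + m{\left(-142 \right)} = \left(-13929 + 18369\right) - \frac{83}{111} = 4440 - \frac{83}{111} = \frac{492757}{111}$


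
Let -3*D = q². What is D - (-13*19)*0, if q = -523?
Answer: -273529/3 ≈ -91176.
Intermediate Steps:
D = -273529/3 (D = -⅓*(-523)² = -⅓*273529 = -273529/3 ≈ -91176.)
D - (-13*19)*0 = -273529/3 - (-13*19)*0 = -273529/3 - (-247)*0 = -273529/3 - 1*0 = -273529/3 + 0 = -273529/3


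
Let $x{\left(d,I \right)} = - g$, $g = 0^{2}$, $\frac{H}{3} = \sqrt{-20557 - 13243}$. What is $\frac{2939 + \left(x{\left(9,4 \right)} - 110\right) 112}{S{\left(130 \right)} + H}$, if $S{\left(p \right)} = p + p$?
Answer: $- \frac{9381}{1430} + \frac{28143 i \sqrt{2}}{2860} \approx -6.5601 + 13.916 i$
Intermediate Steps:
$H = 390 i \sqrt{2}$ ($H = 3 \sqrt{-20557 - 13243} = 3 \sqrt{-33800} = 3 \cdot 130 i \sqrt{2} = 390 i \sqrt{2} \approx 551.54 i$)
$g = 0$
$x{\left(d,I \right)} = 0$ ($x{\left(d,I \right)} = \left(-1\right) 0 = 0$)
$S{\left(p \right)} = 2 p$
$\frac{2939 + \left(x{\left(9,4 \right)} - 110\right) 112}{S{\left(130 \right)} + H} = \frac{2939 + \left(0 - 110\right) 112}{2 \cdot 130 + 390 i \sqrt{2}} = \frac{2939 - 12320}{260 + 390 i \sqrt{2}} = - \frac{9381}{260 + 390 i \sqrt{2}}$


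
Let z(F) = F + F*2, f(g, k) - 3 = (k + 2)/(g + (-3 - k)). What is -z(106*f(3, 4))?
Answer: -477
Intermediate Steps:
f(g, k) = 3 + (2 + k)/(-3 + g - k) (f(g, k) = 3 + (k + 2)/(g + (-3 - k)) = 3 + (2 + k)/(-3 + g - k))
z(F) = 3*F (z(F) = F + 2*F = 3*F)
-z(106*f(3, 4)) = -3*106*((7 - 3*3 + 2*4)/(3 + 4 - 1*3)) = -3*106*((7 - 9 + 8)/(3 + 4 - 3)) = -3*106*(6/4) = -3*106*((1/4)*6) = -3*106*(3/2) = -3*159 = -1*477 = -477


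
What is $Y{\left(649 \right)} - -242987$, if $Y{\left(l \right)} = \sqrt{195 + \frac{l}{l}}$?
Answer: $243001$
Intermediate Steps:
$Y{\left(l \right)} = 14$ ($Y{\left(l \right)} = \sqrt{195 + 1} = \sqrt{196} = 14$)
$Y{\left(649 \right)} - -242987 = 14 - -242987 = 14 + 242987 = 243001$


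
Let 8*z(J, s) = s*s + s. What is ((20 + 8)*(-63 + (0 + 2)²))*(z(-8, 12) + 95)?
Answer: -189154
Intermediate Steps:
z(J, s) = s/8 + s²/8 (z(J, s) = (s*s + s)/8 = (s² + s)/8 = (s + s²)/8 = s/8 + s²/8)
((20 + 8)*(-63 + (0 + 2)²))*(z(-8, 12) + 95) = ((20 + 8)*(-63 + (0 + 2)²))*((⅛)*12*(1 + 12) + 95) = (28*(-63 + 2²))*((⅛)*12*13 + 95) = (28*(-63 + 4))*(39/2 + 95) = (28*(-59))*(229/2) = -1652*229/2 = -189154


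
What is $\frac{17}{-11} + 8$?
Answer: $\frac{71}{11} \approx 6.4545$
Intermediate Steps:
$\frac{17}{-11} + 8 = 17 \left(- \frac{1}{11}\right) + 8 = - \frac{17}{11} + 8 = \frac{71}{11}$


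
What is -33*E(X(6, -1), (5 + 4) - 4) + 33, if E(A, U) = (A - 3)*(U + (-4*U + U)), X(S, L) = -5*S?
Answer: -10857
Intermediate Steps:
E(A, U) = -2*U*(-3 + A) (E(A, U) = (-3 + A)*(U - 3*U) = (-3 + A)*(-2*U) = -2*U*(-3 + A))
-33*E(X(6, -1), (5 + 4) - 4) + 33 = -66*((5 + 4) - 4)*(3 - (-5)*6) + 33 = -66*(9 - 4)*(3 - 1*(-30)) + 33 = -66*5*(3 + 30) + 33 = -66*5*33 + 33 = -33*330 + 33 = -10890 + 33 = -10857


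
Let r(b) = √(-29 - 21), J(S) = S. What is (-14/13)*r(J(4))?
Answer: -70*I*√2/13 ≈ -7.615*I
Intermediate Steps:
r(b) = 5*I*√2 (r(b) = √(-50) = 5*I*√2)
(-14/13)*r(J(4)) = (-14/13)*(5*I*√2) = (-14*1/13)*(5*I*√2) = -70*I*√2/13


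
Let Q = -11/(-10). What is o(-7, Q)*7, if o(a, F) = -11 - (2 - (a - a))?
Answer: -91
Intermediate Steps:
Q = 11/10 (Q = -11*(-⅒) = 11/10 ≈ 1.1000)
o(a, F) = -13 (o(a, F) = -11 - (2 - 1*0) = -11 - (2 + 0) = -11 - 1*2 = -11 - 2 = -13)
o(-7, Q)*7 = -13*7 = -91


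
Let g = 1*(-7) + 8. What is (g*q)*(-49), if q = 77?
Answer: -3773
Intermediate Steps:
g = 1 (g = -7 + 8 = 1)
(g*q)*(-49) = (1*77)*(-49) = 77*(-49) = -3773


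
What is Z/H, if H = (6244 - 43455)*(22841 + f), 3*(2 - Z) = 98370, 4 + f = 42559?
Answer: 8197/608362639 ≈ 1.3474e-5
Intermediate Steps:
f = 42555 (f = -4 + 42559 = 42555)
Z = -32788 (Z = 2 - ⅓*98370 = 2 - 32790 = -32788)
H = -2433450556 (H = (6244 - 43455)*(22841 + 42555) = -37211*65396 = -2433450556)
Z/H = -32788/(-2433450556) = -32788*(-1/2433450556) = 8197/608362639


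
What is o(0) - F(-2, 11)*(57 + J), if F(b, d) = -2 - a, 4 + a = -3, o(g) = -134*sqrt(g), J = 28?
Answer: -425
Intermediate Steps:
a = -7 (a = -4 - 3 = -7)
F(b, d) = 5 (F(b, d) = -2 - 1*(-7) = -2 + 7 = 5)
o(0) - F(-2, 11)*(57 + J) = -134*sqrt(0) - 5*(57 + 28) = -134*0 - 5*85 = 0 - 1*425 = 0 - 425 = -425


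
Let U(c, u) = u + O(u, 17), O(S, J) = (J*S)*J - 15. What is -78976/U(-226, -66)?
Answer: 78976/19155 ≈ 4.1230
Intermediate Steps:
O(S, J) = -15 + S*J² (O(S, J) = S*J² - 15 = -15 + S*J²)
U(c, u) = -15 + 290*u (U(c, u) = u + (-15 + u*17²) = u + (-15 + u*289) = u + (-15 + 289*u) = -15 + 290*u)
-78976/U(-226, -66) = -78976/(-15 + 290*(-66)) = -78976/(-15 - 19140) = -78976/(-19155) = -78976*(-1/19155) = 78976/19155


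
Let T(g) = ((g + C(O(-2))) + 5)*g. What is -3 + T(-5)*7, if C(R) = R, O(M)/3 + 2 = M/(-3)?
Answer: 137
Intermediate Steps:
O(M) = -6 - M (O(M) = -6 + 3*(M/(-3)) = -6 + 3*(M*(-1/3)) = -6 + 3*(-M/3) = -6 - M)
T(g) = g*(1 + g) (T(g) = ((g + (-6 - 1*(-2))) + 5)*g = ((g + (-6 + 2)) + 5)*g = ((g - 4) + 5)*g = ((-4 + g) + 5)*g = (1 + g)*g = g*(1 + g))
-3 + T(-5)*7 = -3 - 5*(1 - 5)*7 = -3 - 5*(-4)*7 = -3 + 20*7 = -3 + 140 = 137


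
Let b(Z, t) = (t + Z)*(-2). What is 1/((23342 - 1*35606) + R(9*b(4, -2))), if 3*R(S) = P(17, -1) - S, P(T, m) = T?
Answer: -3/36739 ≈ -8.1657e-5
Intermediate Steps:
b(Z, t) = -2*Z - 2*t (b(Z, t) = (Z + t)*(-2) = -2*Z - 2*t)
R(S) = 17/3 - S/3 (R(S) = (17 - S)/3 = 17/3 - S/3)
1/((23342 - 1*35606) + R(9*b(4, -2))) = 1/((23342 - 1*35606) + (17/3 - 3*(-2*4 - 2*(-2)))) = 1/((23342 - 35606) + (17/3 - 3*(-8 + 4))) = 1/(-12264 + (17/3 - 3*(-4))) = 1/(-12264 + (17/3 - ⅓*(-36))) = 1/(-12264 + (17/3 + 12)) = 1/(-12264 + 53/3) = 1/(-36739/3) = -3/36739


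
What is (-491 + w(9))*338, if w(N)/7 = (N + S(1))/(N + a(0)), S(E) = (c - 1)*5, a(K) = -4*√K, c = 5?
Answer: -1425008/9 ≈ -1.5833e+5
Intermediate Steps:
S(E) = 20 (S(E) = (5 - 1)*5 = 4*5 = 20)
w(N) = 7*(20 + N)/N (w(N) = 7*((N + 20)/(N - 4*√0)) = 7*((20 + N)/(N - 4*0)) = 7*((20 + N)/(N + 0)) = 7*((20 + N)/N) = 7*(20 + N)/N)
(-491 + w(9))*338 = (-491 + (7 + 140/9))*338 = (-491 + 203/9)*338 = -4216/9*338 = -1425008/9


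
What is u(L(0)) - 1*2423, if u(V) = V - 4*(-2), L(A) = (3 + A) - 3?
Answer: -2415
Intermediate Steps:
L(A) = A
u(V) = 8 + V (u(V) = V + 8 = 8 + V)
u(L(0)) - 1*2423 = (8 + 0) - 1*2423 = 8 - 2423 = -2415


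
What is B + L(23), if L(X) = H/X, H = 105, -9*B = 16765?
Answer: -384650/207 ≈ -1858.2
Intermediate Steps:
B = -16765/9 (B = -1/9*16765 = -16765/9 ≈ -1862.8)
L(X) = 105/X
B + L(23) = -16765/9 + 105/23 = -384650/207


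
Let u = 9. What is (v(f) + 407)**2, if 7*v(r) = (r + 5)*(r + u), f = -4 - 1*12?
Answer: 174724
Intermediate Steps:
f = -16 (f = -4 - 12 = -16)
v(r) = (5 + r)*(9 + r)/7 (v(r) = ((r + 5)*(r + 9))/7 = ((5 + r)*(9 + r))/7 = (5 + r)*(9 + r)/7)
(v(f) + 407)**2 = ((45/7 + 2*(-16) + (1/7)*(-16)**2) + 407)**2 = ((45/7 - 32 + (1/7)*256) + 407)**2 = ((45/7 - 32 + 256/7) + 407)**2 = (11 + 407)**2 = 418**2 = 174724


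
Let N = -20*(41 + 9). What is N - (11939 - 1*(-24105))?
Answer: -37044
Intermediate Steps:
N = -1000 (N = -20*50 = -1000)
N - (11939 - 1*(-24105)) = -1000 - (11939 - 1*(-24105)) = -1000 - (11939 + 24105) = -1000 - 1*36044 = -1000 - 36044 = -37044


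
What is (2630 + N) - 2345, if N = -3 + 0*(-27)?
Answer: 282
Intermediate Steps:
N = -3 (N = -3 + 0 = -3)
(2630 + N) - 2345 = (2630 - 3) - 2345 = 2627 - 2345 = 282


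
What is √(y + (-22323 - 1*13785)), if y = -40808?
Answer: 2*I*√19229 ≈ 277.34*I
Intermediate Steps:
√(y + (-22323 - 1*13785)) = √(-40808 + (-22323 - 1*13785)) = √(-40808 + (-22323 - 13785)) = √(-40808 - 36108) = √(-76916) = 2*I*√19229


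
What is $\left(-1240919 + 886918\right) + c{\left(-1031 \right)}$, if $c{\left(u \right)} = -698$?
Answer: $-354699$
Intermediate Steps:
$\left(-1240919 + 886918\right) + c{\left(-1031 \right)} = \left(-1240919 + 886918\right) - 698 = -354001 - 698 = -354699$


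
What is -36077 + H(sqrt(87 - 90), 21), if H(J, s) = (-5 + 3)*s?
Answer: -36119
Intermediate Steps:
H(J, s) = -2*s
-36077 + H(sqrt(87 - 90), 21) = -36077 - 2*21 = -36077 - 42 = -36119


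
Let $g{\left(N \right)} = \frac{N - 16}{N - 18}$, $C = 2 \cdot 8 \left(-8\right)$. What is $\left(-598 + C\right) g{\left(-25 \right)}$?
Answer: $- \frac{29766}{43} \approx -692.23$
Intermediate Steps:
$C = -128$ ($C = 16 \left(-8\right) = -128$)
$g{\left(N \right)} = \frac{-16 + N}{-18 + N}$
$\left(-598 + C\right) g{\left(-25 \right)} = \left(-598 - 128\right) \frac{-16 - 25}{-18 - 25} = - 726 \frac{1}{-43} \left(-41\right) = - 726 \left(\left(- \frac{1}{43}\right) \left(-41\right)\right) = \left(-726\right) \frac{41}{43} = - \frac{29766}{43}$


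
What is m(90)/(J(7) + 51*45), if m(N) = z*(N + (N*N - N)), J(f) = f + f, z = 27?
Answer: 218700/2309 ≈ 94.716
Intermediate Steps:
J(f) = 2*f
m(N) = 27*N**2 (m(N) = 27*(N + (N*N - N)) = 27*(N + (N**2 - N)) = 27*N**2)
m(90)/(J(7) + 51*45) = (27*90**2)/(2*7 + 51*45) = (27*8100)/(14 + 2295) = 218700/2309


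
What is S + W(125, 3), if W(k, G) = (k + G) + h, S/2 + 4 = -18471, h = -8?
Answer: -36830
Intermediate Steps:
S = -36950 (S = -8 + 2*(-18471) = -8 - 36942 = -36950)
W(k, G) = -8 + G + k (W(k, G) = (k + G) - 8 = (G + k) - 8 = -8 + G + k)
S + W(125, 3) = -36950 + (-8 + 3 + 125) = -36950 + 120 = -36830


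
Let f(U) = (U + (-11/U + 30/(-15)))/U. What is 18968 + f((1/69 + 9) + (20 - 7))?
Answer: 43768068816/2307361 ≈ 18969.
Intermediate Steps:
f(U) = (-2 + U - 11/U)/U (f(U) = (U + (-11/U + 30*(-1/15)))/U = (U + (-11/U - 2))/U = (U + (-2 - 11/U))/U = (-2 + U - 11/U)/U)
18968 + f((1/69 + 9) + (20 - 7)) = 18968 + (1 - 11/((1/69 + 9) + (20 - 7))² - 2/((1/69 + 9) + (20 - 7))) = 18968 + (1 - 11/((1/69 + 9) + 13)² - 2/((1/69 + 9) + 13)) = 18968 + (1 - 11/(622/69 + 13)² - 2/(622/69 + 13)) = 18968 + (1 - 11/(1519/69)² - 2/1519/69) = 18968 + (1 - 11*4761/2307361 - 2*69/1519) = 18968 + (1 - 52371/2307361 - 138/1519) = 18968 + 2045368/2307361 = 43768068816/2307361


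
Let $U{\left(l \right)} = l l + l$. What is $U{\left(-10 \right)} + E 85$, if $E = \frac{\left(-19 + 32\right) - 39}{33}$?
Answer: $\frac{760}{33} \approx 23.03$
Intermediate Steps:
$U{\left(l \right)} = l + l^{2}$ ($U{\left(l \right)} = l^{2} + l = l + l^{2}$)
$E = - \frac{26}{33}$ ($E = \left(13 - 39\right) \frac{1}{33} = \left(-26\right) \frac{1}{33} = - \frac{26}{33} \approx -0.78788$)
$U{\left(-10 \right)} + E 85 = - 10 \left(1 - 10\right) - \frac{2210}{33} = \left(-10\right) \left(-9\right) - \frac{2210}{33} = 90 - \frac{2210}{33} = \frac{760}{33}$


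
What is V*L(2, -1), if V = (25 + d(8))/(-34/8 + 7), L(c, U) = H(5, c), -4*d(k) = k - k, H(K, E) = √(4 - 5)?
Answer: 100*I/11 ≈ 9.0909*I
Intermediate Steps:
H(K, E) = I (H(K, E) = √(-1) = I)
d(k) = 0 (d(k) = -(k - k)/4 = -¼*0 = 0)
L(c, U) = I
V = 100/11 (V = (25 + 0)/(-34/8 + 7) = 25/(-34*⅛ + 7) = 25/(-17/4 + 7) = 25/(11/4) = 25*(4/11) = 100/11 ≈ 9.0909)
V*L(2, -1) = 100*I/11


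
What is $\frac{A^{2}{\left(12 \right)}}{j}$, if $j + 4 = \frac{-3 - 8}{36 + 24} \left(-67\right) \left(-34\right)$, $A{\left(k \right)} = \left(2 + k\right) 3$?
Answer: $- \frac{7560}{1807} \approx -4.1837$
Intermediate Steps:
$A{\left(k \right)} = 6 + 3 k$
$j = - \frac{12649}{30}$ ($j = -4 + \frac{-3 - 8}{36 + 24} \left(-67\right) \left(-34\right) = -4 + - \frac{11}{60} \left(-67\right) \left(-34\right) = -4 + \left(-11\right) \frac{1}{60} \left(-67\right) \left(-34\right) = -4 + \left(- \frac{11}{60}\right) \left(-67\right) \left(-34\right) = -4 + \frac{737}{60} \left(-34\right) = -4 - \frac{12529}{30} = - \frac{12649}{30} \approx -421.63$)
$\frac{A^{2}{\left(12 \right)}}{j} = \frac{\left(6 + 3 \cdot 12\right)^{2}}{- \frac{12649}{30}} = \left(6 + 36\right)^{2} \left(- \frac{30}{12649}\right) = 42^{2} \left(- \frac{30}{12649}\right) = 1764 \left(- \frac{30}{12649}\right) = - \frac{7560}{1807}$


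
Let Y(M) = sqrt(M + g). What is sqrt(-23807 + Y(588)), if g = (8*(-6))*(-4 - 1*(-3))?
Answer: sqrt(-23807 + 2*sqrt(159)) ≈ 154.21*I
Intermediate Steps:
g = 48 (g = -48*(-4 + 3) = -48*(-1) = 48)
Y(M) = sqrt(48 + M) (Y(M) = sqrt(M + 48) = sqrt(48 + M))
sqrt(-23807 + Y(588)) = sqrt(-23807 + sqrt(48 + 588)) = sqrt(-23807 + sqrt(636)) = sqrt(-23807 + 2*sqrt(159))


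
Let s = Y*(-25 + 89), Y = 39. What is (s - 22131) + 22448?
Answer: 2813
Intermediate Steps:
s = 2496 (s = 39*(-25 + 89) = 39*64 = 2496)
(s - 22131) + 22448 = (2496 - 22131) + 22448 = -19635 + 22448 = 2813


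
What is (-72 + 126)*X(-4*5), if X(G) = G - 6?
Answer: -1404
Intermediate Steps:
X(G) = -6 + G
(-72 + 126)*X(-4*5) = (-72 + 126)*(-6 - 4*5) = 54*(-6 - 20) = 54*(-26) = -1404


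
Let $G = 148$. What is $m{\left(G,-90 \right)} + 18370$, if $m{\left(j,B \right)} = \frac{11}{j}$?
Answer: $\frac{2718771}{148} \approx 18370.0$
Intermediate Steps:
$m{\left(G,-90 \right)} + 18370 = \frac{11}{148} + 18370 = \frac{2718771}{148}$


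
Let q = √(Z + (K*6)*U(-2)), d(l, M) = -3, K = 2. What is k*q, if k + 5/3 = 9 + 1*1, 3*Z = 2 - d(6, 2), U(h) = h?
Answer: 25*I*√201/9 ≈ 39.382*I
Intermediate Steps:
Z = 5/3 (Z = (2 - 1*(-3))/3 = (2 + 3)/3 = (⅓)*5 = 5/3 ≈ 1.6667)
k = 25/3 (k = -5/3 + (9 + 1*1) = -5/3 + (9 + 1) = -5/3 + 10 = 25/3 ≈ 8.3333)
q = I*√201/3 (q = √(5/3 + (2*6)*(-2)) = √(5/3 + 12*(-2)) = √(5/3 - 24) = √(-67/3) = I*√201/3 ≈ 4.7258*I)
k*q = 25*(I*√201/3)/3 = 25*I*√201/9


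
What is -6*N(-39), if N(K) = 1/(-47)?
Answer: 6/47 ≈ 0.12766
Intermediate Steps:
N(K) = -1/47
-6*N(-39) = -6*(-1/47) = 6/47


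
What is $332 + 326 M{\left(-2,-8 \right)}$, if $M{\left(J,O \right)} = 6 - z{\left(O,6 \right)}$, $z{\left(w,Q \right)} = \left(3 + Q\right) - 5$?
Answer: $984$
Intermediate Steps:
$z{\left(w,Q \right)} = -2 + Q$
$M{\left(J,O \right)} = 2$ ($M{\left(J,O \right)} = 6 - \left(-2 + 6\right) = 6 - 4 = 2$)
$332 + 326 M{\left(-2,-8 \right)} = 332 + 326 \cdot 2 = 332 + 652 = 984$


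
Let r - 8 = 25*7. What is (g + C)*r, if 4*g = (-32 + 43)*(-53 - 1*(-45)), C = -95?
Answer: -21411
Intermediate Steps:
r = 183 (r = 8 + 25*7 = 8 + 175 = 183)
g = -22 (g = ((-32 + 43)*(-53 - 1*(-45)))/4 = (11*(-53 + 45))/4 = (11*(-8))/4 = (1/4)*(-88) = -22)
(g + C)*r = (-22 - 95)*183 = -117*183 = -21411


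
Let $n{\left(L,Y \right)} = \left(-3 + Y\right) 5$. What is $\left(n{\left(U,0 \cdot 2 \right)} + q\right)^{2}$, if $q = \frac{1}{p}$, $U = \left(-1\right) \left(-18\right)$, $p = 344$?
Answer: $\frac{26615281}{118336} \approx 224.91$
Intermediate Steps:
$U = 18$
$q = \frac{1}{344} \approx 0.002907$
$n{\left(L,Y \right)} = -15 + 5 Y$
$\left(n{\left(U,0 \cdot 2 \right)} + q\right)^{2} = \left(\left(-15 + 5 \cdot 0 \cdot 2\right) + \frac{1}{344}\right)^{2} = \left(\left(-15 + 5 \cdot 0\right) + \frac{1}{344}\right)^{2} = \left(\left(-15 + 0\right) + \frac{1}{344}\right)^{2} = \left(-15 + \frac{1}{344}\right)^{2} = \left(- \frac{5159}{344}\right)^{2} = \frac{26615281}{118336}$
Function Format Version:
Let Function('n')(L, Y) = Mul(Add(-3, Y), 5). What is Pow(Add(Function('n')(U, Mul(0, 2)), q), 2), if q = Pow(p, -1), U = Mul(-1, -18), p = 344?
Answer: Rational(26615281, 118336) ≈ 224.91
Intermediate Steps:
U = 18
q = Rational(1, 344) (q = Pow(344, -1) = Rational(1, 344) ≈ 0.0029070)
Function('n')(L, Y) = Add(-15, Mul(5, Y))
Pow(Add(Function('n')(U, Mul(0, 2)), q), 2) = Pow(Add(Add(-15, Mul(5, Mul(0, 2))), Rational(1, 344)), 2) = Pow(Add(Add(-15, Mul(5, 0)), Rational(1, 344)), 2) = Pow(Add(Add(-15, 0), Rational(1, 344)), 2) = Pow(Add(-15, Rational(1, 344)), 2) = Pow(Rational(-5159, 344), 2) = Rational(26615281, 118336)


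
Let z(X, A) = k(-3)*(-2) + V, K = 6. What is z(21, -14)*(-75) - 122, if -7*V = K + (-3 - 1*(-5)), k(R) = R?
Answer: -3404/7 ≈ -486.29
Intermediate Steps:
V = -8/7 (V = -(6 + (-3 - 1*(-5)))/7 = -(6 + (-3 + 5))/7 = -(6 + 2)/7 = -⅐*8 = -8/7 ≈ -1.1429)
z(X, A) = 34/7 (z(X, A) = -3*(-2) - 8/7 = 6 - 8/7 = 34/7)
z(21, -14)*(-75) - 122 = (34/7)*(-75) - 122 = -2550/7 - 122 = -3404/7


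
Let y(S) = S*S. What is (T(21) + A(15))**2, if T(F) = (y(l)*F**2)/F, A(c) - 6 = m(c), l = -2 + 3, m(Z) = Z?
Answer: 1764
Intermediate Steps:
l = 1
A(c) = 6 + c
y(S) = S**2
T(F) = F (T(F) = (1**2*F**2)/F = (1*F**2)/F = F**2/F = F)
(T(21) + A(15))**2 = (21 + (6 + 15))**2 = (21 + 21)**2 = 42**2 = 1764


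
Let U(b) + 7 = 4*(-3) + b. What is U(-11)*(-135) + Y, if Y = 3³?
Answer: 4077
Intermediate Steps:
U(b) = -19 + b (U(b) = -7 + (4*(-3) + b) = -7 + (-12 + b) = -19 + b)
Y = 27
U(-11)*(-135) + Y = (-19 - 11)*(-135) + 27 = -30*(-135) + 27 = 4050 + 27 = 4077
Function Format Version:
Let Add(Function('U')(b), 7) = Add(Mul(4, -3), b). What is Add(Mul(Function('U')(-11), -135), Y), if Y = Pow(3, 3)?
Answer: 4077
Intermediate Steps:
Function('U')(b) = Add(-19, b) (Function('U')(b) = Add(-7, Add(Mul(4, -3), b)) = Add(-7, Add(-12, b)) = Add(-19, b))
Y = 27
Add(Mul(Function('U')(-11), -135), Y) = Add(Mul(Add(-19, -11), -135), 27) = Add(Mul(-30, -135), 27) = Add(4050, 27) = 4077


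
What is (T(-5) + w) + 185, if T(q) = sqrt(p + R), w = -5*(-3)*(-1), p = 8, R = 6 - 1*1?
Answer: 170 + sqrt(13) ≈ 173.61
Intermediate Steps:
R = 5 (R = 6 - 1 = 5)
w = -15 (w = 15*(-1) = -15)
T(q) = sqrt(13) (T(q) = sqrt(8 + 5) = sqrt(13))
(T(-5) + w) + 185 = (sqrt(13) - 15) + 185 = (-15 + sqrt(13)) + 185 = 170 + sqrt(13)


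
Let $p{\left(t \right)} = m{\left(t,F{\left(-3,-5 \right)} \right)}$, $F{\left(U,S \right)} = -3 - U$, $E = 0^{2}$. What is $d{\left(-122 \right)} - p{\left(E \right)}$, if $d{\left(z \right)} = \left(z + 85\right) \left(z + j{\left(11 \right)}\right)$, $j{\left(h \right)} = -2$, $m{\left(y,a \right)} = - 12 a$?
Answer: $4588$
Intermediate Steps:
$E = 0$
$p{\left(t \right)} = 0$ ($p{\left(t \right)} = - 12 \left(-3 - -3\right) = - 12 \left(-3 + 3\right) = \left(-12\right) 0 = 0$)
$d{\left(z \right)} = \left(-2 + z\right) \left(85 + z\right)$ ($d{\left(z \right)} = \left(z + 85\right) \left(z - 2\right) = \left(85 + z\right) \left(-2 + z\right) = \left(-2 + z\right) \left(85 + z\right)$)
$d{\left(-122 \right)} - p{\left(E \right)} = \left(-170 + \left(-122\right)^{2} + 83 \left(-122\right)\right) - 0 = \left(-170 + 14884 - 10126\right) + 0 = 4588 + 0 = 4588$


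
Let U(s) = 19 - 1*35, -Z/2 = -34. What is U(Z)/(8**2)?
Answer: -1/4 ≈ -0.25000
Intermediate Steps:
Z = 68 (Z = -2*(-34) = 68)
U(s) = -16 (U(s) = 19 - 35 = -16)
U(Z)/(8**2) = -16/(8**2) = -16/64 = -16*1/64 = -1/4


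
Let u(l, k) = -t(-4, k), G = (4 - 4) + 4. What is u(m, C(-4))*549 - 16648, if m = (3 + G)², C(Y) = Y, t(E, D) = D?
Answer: -14452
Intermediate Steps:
G = 4 (G = 0 + 4 = 4)
m = 49 (m = (3 + 4)² = 7² = 49)
u(l, k) = -k
u(m, C(-4))*549 - 16648 = -1*(-4)*549 - 16648 = 4*549 - 16648 = 2196 - 16648 = -14452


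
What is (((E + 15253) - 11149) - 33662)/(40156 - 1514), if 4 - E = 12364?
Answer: -20959/19321 ≈ -1.0848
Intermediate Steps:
E = -12360 (E = 4 - 1*12364 = 4 - 12364 = -12360)
(((E + 15253) - 11149) - 33662)/(40156 - 1514) = (((-12360 + 15253) - 11149) - 33662)/(40156 - 1514) = ((2893 - 11149) - 33662)/38642 = (-8256 - 33662)*(1/38642) = -41918*1/38642 = -20959/19321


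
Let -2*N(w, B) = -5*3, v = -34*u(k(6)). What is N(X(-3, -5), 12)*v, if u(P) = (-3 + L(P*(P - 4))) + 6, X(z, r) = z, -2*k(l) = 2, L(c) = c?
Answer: -2040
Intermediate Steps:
k(l) = -1 (k(l) = -½*2 = -1)
u(P) = 3 + P*(-4 + P) (u(P) = (-3 + P*(P - 4)) + 6 = (-3 + P*(-4 + P)) + 6 = 3 + P*(-4 + P))
v = -272 (v = -34*(3 - (-4 - 1)) = -34*(3 - 1*(-5)) = -34*(3 + 5) = -34*8 = -272)
N(w, B) = 15/2 (N(w, B) = -(-5)*3/2 = -½*(-15) = 15/2)
N(X(-3, -5), 12)*v = (15/2)*(-272) = -2040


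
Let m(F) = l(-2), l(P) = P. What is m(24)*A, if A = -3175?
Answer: 6350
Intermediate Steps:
m(F) = -2
m(24)*A = -2*(-3175) = 6350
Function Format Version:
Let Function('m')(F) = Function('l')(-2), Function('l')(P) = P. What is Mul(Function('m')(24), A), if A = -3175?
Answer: 6350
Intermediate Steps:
Function('m')(F) = -2
Mul(Function('m')(24), A) = Mul(-2, -3175) = 6350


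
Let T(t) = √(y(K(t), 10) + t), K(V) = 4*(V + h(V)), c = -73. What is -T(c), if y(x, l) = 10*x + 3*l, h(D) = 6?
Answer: -I*√2723 ≈ -52.182*I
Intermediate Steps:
K(V) = 24 + 4*V (K(V) = 4*(V + 6) = 4*(6 + V) = 24 + 4*V)
y(x, l) = 3*l + 10*x
T(t) = √(270 + 41*t) (T(t) = √((3*10 + 10*(24 + 4*t)) + t) = √((30 + (240 + 40*t)) + t) = √((270 + 40*t) + t) = √(270 + 41*t))
-T(c) = -√(270 + 41*(-73)) = -√(270 - 2993) = -√(-2723) = -I*√2723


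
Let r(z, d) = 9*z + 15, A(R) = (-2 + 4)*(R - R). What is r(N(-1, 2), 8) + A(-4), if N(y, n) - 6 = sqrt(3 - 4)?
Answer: 69 + 9*I ≈ 69.0 + 9.0*I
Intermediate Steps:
N(y, n) = 6 + I (N(y, n) = 6 + sqrt(3 - 4) = 6 + sqrt(-1) = 6 + I)
A(R) = 0 (A(R) = 2*0 = 0)
r(z, d) = 15 + 9*z
r(N(-1, 2), 8) + A(-4) = (15 + 9*(6 + I)) + 0 = (15 + (54 + 9*I)) + 0 = (69 + 9*I) + 0 = 69 + 9*I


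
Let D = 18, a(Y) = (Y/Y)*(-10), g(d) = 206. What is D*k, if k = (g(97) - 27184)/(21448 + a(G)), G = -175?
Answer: -26978/1191 ≈ -22.652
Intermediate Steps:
a(Y) = -10 (a(Y) = 1*(-10) = -10)
k = -13489/10719 (k = (206 - 27184)/(21448 - 10) = -26978/21438 = -26978*1/21438 = -13489/10719 ≈ -1.2584)
D*k = 18*(-13489/10719) = -26978/1191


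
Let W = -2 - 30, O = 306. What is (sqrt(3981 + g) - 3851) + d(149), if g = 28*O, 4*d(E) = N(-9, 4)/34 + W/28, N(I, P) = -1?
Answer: -3666431/952 + sqrt(12549) ≈ -3739.3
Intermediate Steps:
W = -32
d(E) = -279/952 (d(E) = (-1/34 - 32/28)/4 = (-1*1/34 - 32*1/28)/4 = (-1/34 - 8/7)/4 = (1/4)*(-279/238) = -279/952)
g = 8568 (g = 28*306 = 8568)
(sqrt(3981 + g) - 3851) + d(149) = (sqrt(3981 + 8568) - 3851) - 279/952 = (sqrt(12549) - 3851) - 279/952 = (-3851 + sqrt(12549)) - 279/952 = -3666431/952 + sqrt(12549)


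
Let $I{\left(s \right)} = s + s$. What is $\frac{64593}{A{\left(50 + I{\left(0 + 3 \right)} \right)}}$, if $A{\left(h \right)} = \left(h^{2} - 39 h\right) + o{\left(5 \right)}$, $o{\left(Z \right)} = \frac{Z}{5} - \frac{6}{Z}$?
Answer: $\frac{322965}{4759} \approx 67.864$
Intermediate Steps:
$I{\left(s \right)} = 2 s$
$o{\left(Z \right)} = - \frac{6}{Z} + \frac{Z}{5}$ ($o{\left(Z \right)} = Z \frac{1}{5} - \frac{6}{Z} = \frac{Z}{5} - \frac{6}{Z} = - \frac{6}{Z} + \frac{Z}{5}$)
$A{\left(h \right)} = - \frac{1}{5} + h^{2} - 39 h$ ($A{\left(h \right)} = \left(h^{2} - 39 h\right) + \left(- \frac{6}{5} + \frac{1}{5} \cdot 5\right) = \left(h^{2} - 39 h\right) + \left(\left(-6\right) \frac{1}{5} + 1\right) = \left(h^{2} - 39 h\right) + \left(- \frac{6}{5} + 1\right) = \left(h^{2} - 39 h\right) - \frac{1}{5} = - \frac{1}{5} + h^{2} - 39 h$)
$\frac{64593}{A{\left(50 + I{\left(0 + 3 \right)} \right)}} = \frac{64593}{- \frac{1}{5} + \left(50 + 2 \left(0 + 3\right)\right)^{2} - 39 \left(50 + 2 \left(0 + 3\right)\right)} = \frac{64593}{- \frac{1}{5} + \left(50 + 2 \cdot 3\right)^{2} - 39 \left(50 + 2 \cdot 3\right)} = \frac{64593}{- \frac{1}{5} + \left(50 + 6\right)^{2} - 39 \left(50 + 6\right)} = \frac{64593}{- \frac{1}{5} + 56^{2} - 2184} = \frac{64593}{- \frac{1}{5} + 3136 - 2184} = \frac{64593}{\frac{4759}{5}} = 64593 \cdot \frac{5}{4759} = \frac{322965}{4759}$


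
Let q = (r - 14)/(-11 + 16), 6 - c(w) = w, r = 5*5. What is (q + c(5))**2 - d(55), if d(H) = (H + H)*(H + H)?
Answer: -302244/25 ≈ -12090.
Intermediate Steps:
r = 25
c(w) = 6 - w
q = 11/5 (q = (25 - 14)/(-11 + 16) = 11/5 ≈ 2.2000)
d(H) = 4*H**2 (d(H) = (2*H)*(2*H) = 4*H**2)
(q + c(5))**2 - d(55) = (11/5 + (6 - 1*5))**2 - 4*55**2 = (11/5 + (6 - 5))**2 - 4*3025 = (11/5 + 1)**2 - 1*12100 = (16/5)**2 - 12100 = 256/25 - 12100 = -302244/25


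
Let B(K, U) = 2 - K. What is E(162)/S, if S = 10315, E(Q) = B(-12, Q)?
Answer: 14/10315 ≈ 0.0013572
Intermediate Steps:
E(Q) = 14 (E(Q) = 2 - 1*(-12) = 2 + 12 = 14)
E(162)/S = 14/10315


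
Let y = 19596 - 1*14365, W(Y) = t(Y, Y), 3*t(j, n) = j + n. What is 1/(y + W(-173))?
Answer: 3/15347 ≈ 0.00019548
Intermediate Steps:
t(j, n) = j/3 + n/3 (t(j, n) = (j + n)/3 = j/3 + n/3)
W(Y) = 2*Y/3 (W(Y) = Y/3 + Y/3 = 2*Y/3)
y = 5231 (y = 19596 - 14365 = 5231)
1/(y + W(-173)) = 1/(5231 + (2/3)*(-173)) = 1/(5231 - 346/3) = 1/(15347/3) = 3/15347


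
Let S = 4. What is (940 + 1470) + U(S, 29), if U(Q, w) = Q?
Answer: 2414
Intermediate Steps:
(940 + 1470) + U(S, 29) = (940 + 1470) + 4 = 2410 + 4 = 2414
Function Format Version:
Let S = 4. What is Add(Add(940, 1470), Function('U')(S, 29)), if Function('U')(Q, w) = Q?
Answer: 2414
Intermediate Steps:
Add(Add(940, 1470), Function('U')(S, 29)) = Add(Add(940, 1470), 4) = Add(2410, 4) = 2414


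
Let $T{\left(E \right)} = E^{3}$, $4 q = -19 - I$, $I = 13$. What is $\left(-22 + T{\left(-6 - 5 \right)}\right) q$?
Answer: $10824$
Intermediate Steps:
$q = -8$ ($q = \frac{-19 - 13}{4} = \frac{1}{4} \left(-32\right) = -8$)
$\left(-22 + T{\left(-6 - 5 \right)}\right) q = \left(-22 + \left(-6 - 5\right)^{3}\right) \left(-8\right) = \left(-22 + \left(-11\right)^{3}\right) \left(-8\right) = \left(-22 - 1331\right) \left(-8\right) = \left(-1353\right) \left(-8\right) = 10824$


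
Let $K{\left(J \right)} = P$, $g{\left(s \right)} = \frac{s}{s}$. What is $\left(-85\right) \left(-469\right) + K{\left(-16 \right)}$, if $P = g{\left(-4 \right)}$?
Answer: $39866$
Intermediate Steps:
$g{\left(s \right)} = 1$
$P = 1$
$K{\left(J \right)} = 1$
$\left(-85\right) \left(-469\right) + K{\left(-16 \right)} = \left(-85\right) \left(-469\right) + 1 = 39865 + 1 = 39866$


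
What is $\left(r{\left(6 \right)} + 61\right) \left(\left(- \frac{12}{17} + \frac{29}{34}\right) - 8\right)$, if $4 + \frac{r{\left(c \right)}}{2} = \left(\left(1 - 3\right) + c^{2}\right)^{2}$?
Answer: $- \frac{631455}{34} \approx -18572.0$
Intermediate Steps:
$r{\left(c \right)} = -8 + 2 \left(-2 + c^{2}\right)^{2}$ ($r{\left(c \right)} = -8 + 2 \left(\left(1 - 3\right) + c^{2}\right)^{2} = -8 + 2 \left(-2 + c^{2}\right)^{2}$)
$\left(r{\left(6 \right)} + 61\right) \left(\left(- \frac{12}{17} + \frac{29}{34}\right) - 8\right) = \left(\left(-8 + 2 \left(-2 + 6^{2}\right)^{2}\right) + 61\right) \left(\left(- \frac{12}{17} + \frac{29}{34}\right) - 8\right) = \left(\left(-8 + 2 \left(-2 + 36\right)^{2}\right) + 61\right) \left(\left(\left(-12\right) \frac{1}{17} + 29 \cdot \frac{1}{34}\right) - 8\right) = \left(\left(-8 + 2 \cdot 34^{2}\right) + 61\right) \left(\left(- \frac{12}{17} + \frac{29}{34}\right) - 8\right) = \left(\left(-8 + 2 \cdot 1156\right) + 61\right) \left(\frac{5}{34} - 8\right) = \left(\left(-8 + 2312\right) + 61\right) \left(- \frac{267}{34}\right) = \left(2304 + 61\right) \left(- \frac{267}{34}\right) = 2365 \left(- \frac{267}{34}\right) = - \frac{631455}{34}$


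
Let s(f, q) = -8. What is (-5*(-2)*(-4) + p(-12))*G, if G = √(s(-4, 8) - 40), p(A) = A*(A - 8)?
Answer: 800*I*√3 ≈ 1385.6*I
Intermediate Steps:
p(A) = A*(-8 + A)
G = 4*I*√3 (G = √(-8 - 40) = √(-48) = 4*I*√3 ≈ 6.9282*I)
(-5*(-2)*(-4) + p(-12))*G = (-5*(-2)*(-4) - 12*(-8 - 12))*(4*I*√3) = (10*(-4) - 12*(-20))*(4*I*√3) = (-40 + 240)*(4*I*√3) = 200*(4*I*√3) = 800*I*√3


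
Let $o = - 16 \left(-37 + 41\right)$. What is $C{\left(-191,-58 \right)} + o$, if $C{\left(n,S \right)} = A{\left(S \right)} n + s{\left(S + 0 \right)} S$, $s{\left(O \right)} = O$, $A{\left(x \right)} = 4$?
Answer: $2536$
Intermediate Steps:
$o = -64$ ($o = \left(-16\right) 4 = -64$)
$C{\left(n,S \right)} = S^{2} + 4 n$ ($C{\left(n,S \right)} = 4 n + \left(S + 0\right) S = 4 n + S S = 4 n + S^{2} = S^{2} + 4 n$)
$C{\left(-191,-58 \right)} + o = \left(\left(-58\right)^{2} + 4 \left(-191\right)\right) - 64 = \left(3364 - 764\right) - 64 = 2600 - 64 = 2536$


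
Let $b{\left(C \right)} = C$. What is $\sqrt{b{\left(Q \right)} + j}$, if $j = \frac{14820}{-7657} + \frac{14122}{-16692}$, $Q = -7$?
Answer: $\frac{i \sqrt{654766426158}}{258726} \approx 3.1275 i$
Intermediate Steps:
$j = - \frac{719651}{258726}$ ($j = 14820 \left(- \frac{1}{7657}\right) + 14122 \left(- \frac{1}{16692}\right) = - \frac{60}{31} - \frac{7061}{8346} = - \frac{719651}{258726} \approx -2.7815$)
$\sqrt{b{\left(Q \right)} + j} = \sqrt{-7 - \frac{719651}{258726}} = \sqrt{- \frac{2530733}{258726}} = \frac{i \sqrt{654766426158}}{258726}$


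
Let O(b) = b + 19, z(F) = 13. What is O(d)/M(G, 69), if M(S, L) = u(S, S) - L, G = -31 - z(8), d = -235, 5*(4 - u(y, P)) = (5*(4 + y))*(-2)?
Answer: 216/145 ≈ 1.4897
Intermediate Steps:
u(y, P) = 12 + 2*y (u(y, P) = 4 - 5*(4 + y)*(-2)/5 = 4 - (20 + 5*y)*(-2)/5 = 4 - (-40 - 10*y)/5 = 4 + (8 + 2*y) = 12 + 2*y)
G = -44 (G = -31 - 1*13 = -31 - 13 = -44)
M(S, L) = 12 - L + 2*S (M(S, L) = (12 + 2*S) - L = 12 - L + 2*S)
O(b) = 19 + b
O(d)/M(G, 69) = (19 - 235)/(12 - 1*69 + 2*(-44)) = -216/(12 - 69 - 88) = -216/(-145) = -216*(-1/145) = 216/145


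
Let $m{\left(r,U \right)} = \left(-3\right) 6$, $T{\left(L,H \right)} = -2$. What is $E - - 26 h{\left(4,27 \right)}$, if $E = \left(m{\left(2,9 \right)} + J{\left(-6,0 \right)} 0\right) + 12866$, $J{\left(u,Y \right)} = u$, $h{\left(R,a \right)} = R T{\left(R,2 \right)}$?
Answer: $12640$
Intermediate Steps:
$h{\left(R,a \right)} = - 2 R$ ($h{\left(R,a \right)} = R \left(-2\right) = - 2 R$)
$m{\left(r,U \right)} = -18$
$E = 12848$ ($E = \left(-18 - 0\right) + 12866 = \left(-18 + 0\right) + 12866 = -18 + 12866 = 12848$)
$E - - 26 h{\left(4,27 \right)} = 12848 - - 26 \left(\left(-2\right) 4\right) = 12848 - \left(-26\right) \left(-8\right) = 12848 - 208 = 12640$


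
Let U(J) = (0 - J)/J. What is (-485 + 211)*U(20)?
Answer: 274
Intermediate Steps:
U(J) = -1 (U(J) = (-J)/J = -1)
(-485 + 211)*U(20) = (-485 + 211)*(-1) = -274*(-1) = 274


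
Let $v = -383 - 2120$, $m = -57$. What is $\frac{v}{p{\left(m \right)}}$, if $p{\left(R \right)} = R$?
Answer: $\frac{2503}{57} \approx 43.912$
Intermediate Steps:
$v = -2503$
$\frac{v}{p{\left(m \right)}} = - \frac{2503}{-57} = \left(-2503\right) \left(- \frac{1}{57}\right) = \frac{2503}{57}$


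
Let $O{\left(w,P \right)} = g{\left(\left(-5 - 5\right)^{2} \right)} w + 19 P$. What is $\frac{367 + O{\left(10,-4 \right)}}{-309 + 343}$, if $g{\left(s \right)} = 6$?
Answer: $\frac{351}{34} \approx 10.324$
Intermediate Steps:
$O{\left(w,P \right)} = 6 w + 19 P$
$\frac{367 + O{\left(10,-4 \right)}}{-309 + 343} = \frac{367 + \left(6 \cdot 10 + 19 \left(-4\right)\right)}{-309 + 343} = \frac{367 + \left(60 - 76\right)}{34} = \left(367 - 16\right) \frac{1}{34} = 351 \cdot \frac{1}{34} = \frac{351}{34}$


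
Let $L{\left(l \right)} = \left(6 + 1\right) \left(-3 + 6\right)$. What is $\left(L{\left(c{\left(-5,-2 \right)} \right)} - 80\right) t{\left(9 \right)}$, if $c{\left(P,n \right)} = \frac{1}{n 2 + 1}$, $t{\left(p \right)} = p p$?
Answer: $-4779$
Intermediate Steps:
$t{\left(p \right)} = p^{2}$
$c{\left(P,n \right)} = \frac{1}{1 + 2 n}$ ($c{\left(P,n \right)} = \frac{1}{2 n + 1} = \frac{1}{1 + 2 n}$)
$L{\left(l \right)} = 21$ ($L{\left(l \right)} = 7 \cdot 3 = 21$)
$\left(L{\left(c{\left(-5,-2 \right)} \right)} - 80\right) t{\left(9 \right)} = \left(21 - 80\right) 9^{2} = \left(-59\right) 81 = -4779$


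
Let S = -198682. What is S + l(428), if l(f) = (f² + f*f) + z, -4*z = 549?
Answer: 670195/4 ≈ 1.6755e+5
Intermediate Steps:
z = -549/4 (z = -¼*549 = -549/4 ≈ -137.25)
l(f) = -549/4 + 2*f² (l(f) = (f² + f*f) - 549/4 = (f² + f²) - 549/4 = 2*f² - 549/4 = -549/4 + 2*f²)
S + l(428) = -198682 + (-549/4 + 2*428²) = -198682 + (-549/4 + 2*183184) = -198682 + (-549/4 + 366368) = -198682 + 1464923/4 = 670195/4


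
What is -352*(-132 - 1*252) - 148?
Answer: 135020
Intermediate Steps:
-352*(-132 - 1*252) - 148 = -352*(-132 - 252) - 148 = -352*(-384) - 148 = 135168 - 148 = 135020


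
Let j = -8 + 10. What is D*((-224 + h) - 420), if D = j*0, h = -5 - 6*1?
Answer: 0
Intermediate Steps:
j = 2
h = -11 (h = -5 - 6 = -11)
D = 0 (D = 2*0 = 0)
D*((-224 + h) - 420) = 0*((-224 - 11) - 420) = 0*(-235 - 420) = 0*(-655) = 0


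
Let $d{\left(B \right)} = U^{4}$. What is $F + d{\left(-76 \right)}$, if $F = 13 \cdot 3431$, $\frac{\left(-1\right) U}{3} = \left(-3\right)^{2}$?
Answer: $576044$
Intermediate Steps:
$U = -27$ ($U = - 3 \left(-3\right)^{2} = \left(-3\right) 9 = -27$)
$F = 44603$
$d{\left(B \right)} = 531441$ ($d{\left(B \right)} = \left(-27\right)^{4} = 531441$)
$F + d{\left(-76 \right)} = 44603 + 531441 = 576044$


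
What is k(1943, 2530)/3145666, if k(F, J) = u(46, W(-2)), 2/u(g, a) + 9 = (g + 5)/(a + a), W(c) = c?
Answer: -4/136836471 ≈ -2.9232e-8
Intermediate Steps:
u(g, a) = 2/(-9 + (5 + g)/(2*a)) (u(g, a) = 2/(-9 + (g + 5)/(a + a)) = 2/(-9 + (5 + g)/((2*a))) = 2/(-9 + (5 + g)*(1/(2*a))) = 2/(-9 + (5 + g)/(2*a)))
k(F, J) = -8/87 (k(F, J) = 4*(-2)/(5 + 46 - 18*(-2)) = 4*(-2)/(5 + 46 + 36) = 4*(-2)/87 = 4*(-2)*(1/87) = -8/87)
k(1943, 2530)/3145666 = -8/87/3145666 = -8/87*1/3145666 = -4/136836471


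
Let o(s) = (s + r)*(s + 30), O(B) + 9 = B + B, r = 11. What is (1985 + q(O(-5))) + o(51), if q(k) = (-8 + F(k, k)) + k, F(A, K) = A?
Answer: 6961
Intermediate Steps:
O(B) = -9 + 2*B (O(B) = -9 + (B + B) = -9 + 2*B)
o(s) = (11 + s)*(30 + s) (o(s) = (s + 11)*(s + 30) = (11 + s)*(30 + s))
q(k) = -8 + 2*k (q(k) = (-8 + k) + k = -8 + 2*k)
(1985 + q(O(-5))) + o(51) = (1985 + (-8 + 2*(-9 + 2*(-5)))) + (330 + 51² + 41*51) = (1985 + (-8 + 2*(-9 - 10))) + (330 + 2601 + 2091) = (1985 + (-8 + 2*(-19))) + 5022 = (1985 + (-8 - 38)) + 5022 = (1985 - 46) + 5022 = 1939 + 5022 = 6961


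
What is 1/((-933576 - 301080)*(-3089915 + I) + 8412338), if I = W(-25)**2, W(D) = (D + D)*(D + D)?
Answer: -1/3901609493422 ≈ -2.5630e-13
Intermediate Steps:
W(D) = 4*D**2 (W(D) = (2*D)*(2*D) = 4*D**2)
I = 6250000 (I = (4*(-25)**2)**2 = (4*625)**2 = 2500**2 = 6250000)
1/((-933576 - 301080)*(-3089915 + I) + 8412338) = 1/((-933576 - 301080)*(-3089915 + 6250000) + 8412338) = 1/(-1234656*3160085 + 8412338) = 1/(-3901617905760 + 8412338) = 1/(-3901609493422) = -1/3901609493422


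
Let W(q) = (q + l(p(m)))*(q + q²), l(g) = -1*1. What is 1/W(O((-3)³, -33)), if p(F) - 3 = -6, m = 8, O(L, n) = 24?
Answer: 1/13800 ≈ 7.2464e-5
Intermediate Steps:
p(F) = -3 (p(F) = 3 - 6 = -3)
l(g) = -1
W(q) = (-1 + q)*(q + q²) (W(q) = (q - 1)*(q + q²) = (-1 + q)*(q + q²))
1/W(O((-3)³, -33)) = 1/(24³ - 1*24) = 1/(13824 - 24) = 1/13800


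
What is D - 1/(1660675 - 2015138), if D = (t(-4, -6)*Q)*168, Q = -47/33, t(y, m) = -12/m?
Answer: -1865893221/3899093 ≈ -478.55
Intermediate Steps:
Q = -47/33 (Q = -47*1/33 = -47/33 ≈ -1.4242)
D = -5264/11 (D = (-12/(-6)*(-47/33))*168 = (-12*(-1/6)*(-47/33))*168 = (2*(-47/33))*168 = -94/33*168 = -5264/11 ≈ -478.55)
D - 1/(1660675 - 2015138) = -5264/11 - 1/(1660675 - 2015138) = -5264/11 - 1/(-354463) = -5264/11 - 1*(-1/354463) = -5264/11 + 1/354463 = -1865893221/3899093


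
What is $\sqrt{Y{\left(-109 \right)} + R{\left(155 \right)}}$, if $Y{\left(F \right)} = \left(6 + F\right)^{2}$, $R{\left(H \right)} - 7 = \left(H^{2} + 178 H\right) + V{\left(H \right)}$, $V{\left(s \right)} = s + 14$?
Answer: $40 \sqrt{39} \approx 249.8$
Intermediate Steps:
$V{\left(s \right)} = 14 + s$
$R{\left(H \right)} = 21 + H^{2} + 179 H$ ($R{\left(H \right)} = 7 + \left(\left(H^{2} + 178 H\right) + \left(14 + H\right)\right) = 7 + \left(14 + H^{2} + 179 H\right) = 21 + H^{2} + 179 H$)
$\sqrt{Y{\left(-109 \right)} + R{\left(155 \right)}} = \sqrt{\left(6 - 109\right)^{2} + \left(21 + 155^{2} + 179 \cdot 155\right)} = \sqrt{\left(-103\right)^{2} + \left(21 + 24025 + 27745\right)} = \sqrt{10609 + 51791} = \sqrt{62400} = 40 \sqrt{39}$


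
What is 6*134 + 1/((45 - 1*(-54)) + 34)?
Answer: 106933/133 ≈ 804.01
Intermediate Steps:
6*134 + 1/((45 - 1*(-54)) + 34) = 804 + 1/((45 + 54) + 34) = 804 + 1/(99 + 34) = 804 + 1/133 = 106933/133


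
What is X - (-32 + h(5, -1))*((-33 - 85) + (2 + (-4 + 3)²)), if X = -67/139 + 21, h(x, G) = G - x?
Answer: -604578/139 ≈ -4349.5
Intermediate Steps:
X = 2852/139 (X = -67*1/139 + 21 = -67/139 + 21 = 2852/139 ≈ 20.518)
X - (-32 + h(5, -1))*((-33 - 85) + (2 + (-4 + 3)²)) = 2852/139 - (-32 + (-1 - 1*5))*((-33 - 85) + (2 + (-4 + 3)²)) = 2852/139 - (-32 + (-1 - 5))*(-118 + (2 + (-1)²)) = 2852/139 - (-32 - 6)*(-118 + (2 + 1)) = 2852/139 - (-38)*(-118 + 3) = 2852/139 - (-38)*(-115) = 2852/139 - 1*4370 = 2852/139 - 4370 = -604578/139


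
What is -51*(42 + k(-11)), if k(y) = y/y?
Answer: -2193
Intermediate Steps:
k(y) = 1
-51*(42 + k(-11)) = -51*(42 + 1) = -51*43 = -2193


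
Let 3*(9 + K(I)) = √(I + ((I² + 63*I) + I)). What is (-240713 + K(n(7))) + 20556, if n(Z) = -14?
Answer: -220166 + I*√714/3 ≈ -2.2017e+5 + 8.9069*I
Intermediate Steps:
K(I) = -9 + √(I² + 65*I)/3 (K(I) = -9 + √(I + ((I² + 63*I) + I))/3 = -9 + √(I + (I² + 64*I))/3 = -9 + √(I² + 65*I)/3)
(-240713 + K(n(7))) + 20556 = (-240713 + (-9 + √(-14*(65 - 14))/3)) + 20556 = (-240713 + (-9 + √(-14*51)/3)) + 20556 = (-240713 + (-9 + √(-714)/3)) + 20556 = (-240713 + (-9 + (I*√714)/3)) + 20556 = (-240713 + (-9 + I*√714/3)) + 20556 = (-240722 + I*√714/3) + 20556 = -220166 + I*√714/3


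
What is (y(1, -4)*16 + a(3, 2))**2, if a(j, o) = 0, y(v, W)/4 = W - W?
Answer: 0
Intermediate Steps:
y(v, W) = 0 (y(v, W) = 4*(W - W) = 4*0 = 0)
(y(1, -4)*16 + a(3, 2))**2 = (0*16 + 0)**2 = (0 + 0)**2 = 0**2 = 0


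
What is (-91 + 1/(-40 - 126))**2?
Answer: 228221449/27556 ≈ 8282.1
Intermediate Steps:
(-91 + 1/(-40 - 126))**2 = (-91 + 1/(-166))**2 = (-91 - 1/166)**2 = (-15107/166)**2 = 228221449/27556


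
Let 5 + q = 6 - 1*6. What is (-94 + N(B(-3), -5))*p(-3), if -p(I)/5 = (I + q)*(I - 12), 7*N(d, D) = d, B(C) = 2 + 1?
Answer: 393000/7 ≈ 56143.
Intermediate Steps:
B(C) = 3
N(d, D) = d/7
q = -5 (q = -5 + (6 - 1*6) = -5 + (6 - 6) = -5 + 0 = -5)
p(I) = -5*(-12 + I)*(-5 + I) (p(I) = -5*(I - 5)*(I - 12) = -5*(-5 + I)*(-12 + I) = -5*(-12 + I)*(-5 + I))
(-94 + N(B(-3), -5))*p(-3) = (-94 + (⅐)*3)*(-300 - 5*(-3)² + 85*(-3)) = (-94 + 3/7)*(-300 - 5*9 - 255) = -655*(-300 - 45 - 255)/7 = -655/7*(-600) = 393000/7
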